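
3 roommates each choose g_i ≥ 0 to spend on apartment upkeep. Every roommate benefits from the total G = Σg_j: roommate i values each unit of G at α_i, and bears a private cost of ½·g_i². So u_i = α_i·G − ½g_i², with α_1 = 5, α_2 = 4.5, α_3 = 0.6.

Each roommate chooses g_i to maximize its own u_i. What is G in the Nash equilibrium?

Roommate i's FOC: ∂u_i/∂g_i = α_i − g_i = 0, so g_i* = α_i.
NE contributions = (5, 4.5, 0.6); G = 10.1.

10.1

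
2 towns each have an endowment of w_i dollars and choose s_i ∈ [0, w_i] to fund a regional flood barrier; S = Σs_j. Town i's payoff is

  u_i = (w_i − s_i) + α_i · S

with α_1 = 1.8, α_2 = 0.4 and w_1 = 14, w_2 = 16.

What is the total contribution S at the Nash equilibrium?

14

∂u_i/∂s_i = α_i − 1, so town i contributes w_i if α_i > 1, else 0.
α_i > 1 for i ∈ {1}; NE contributions (14, 0), S = 14.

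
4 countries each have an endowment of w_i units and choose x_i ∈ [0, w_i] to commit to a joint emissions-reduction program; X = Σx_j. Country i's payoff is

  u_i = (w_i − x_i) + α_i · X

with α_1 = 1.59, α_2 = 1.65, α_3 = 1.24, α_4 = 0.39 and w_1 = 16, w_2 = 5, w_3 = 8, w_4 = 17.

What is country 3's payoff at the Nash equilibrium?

∂u_i/∂x_i = α_i − 1, so country i contributes w_i if α_i > 1, else 0.
α_i > 1 for i ∈ {1, 2, 3}; NE contributions (16, 5, 8, 0), X = 29.
u_3 = (8 − 8) + 1.24·29 = 35.96.

35.96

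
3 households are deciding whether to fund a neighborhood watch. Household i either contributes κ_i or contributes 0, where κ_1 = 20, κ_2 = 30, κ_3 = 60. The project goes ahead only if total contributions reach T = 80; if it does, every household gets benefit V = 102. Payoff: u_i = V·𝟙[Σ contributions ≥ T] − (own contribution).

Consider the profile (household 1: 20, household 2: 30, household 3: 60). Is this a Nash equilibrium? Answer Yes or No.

Total = 110 ≥ 80: provided.
Household 1 (pledges 20, payoff 82): dropping to 0 → total 90, payoff 102. Profitable deviation.

No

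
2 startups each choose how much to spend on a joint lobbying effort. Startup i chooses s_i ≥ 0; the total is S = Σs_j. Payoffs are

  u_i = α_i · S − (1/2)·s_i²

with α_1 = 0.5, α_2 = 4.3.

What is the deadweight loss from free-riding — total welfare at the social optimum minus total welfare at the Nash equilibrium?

Startup i's FOC: ∂u_i/∂s_i = α_i − s_i = 0, so s_i* = α_i.
NE contributions = (0.5, 4.3); S = 4.8.
W^NE = (Σα)·S − ½Σα_i² = 4.8² − ½·18.74 = 13.67.
Planner sets s_i = Σα_j = 4.8 for every i, so S^SO = 2·4.8 = 9.6.
W^SO = (Σα)·S^SO − ½·2·(Σα)² = (2/2)·4.8² = 23.04.
Deadweight loss = W^SO − W^NE = 9.37.

9.37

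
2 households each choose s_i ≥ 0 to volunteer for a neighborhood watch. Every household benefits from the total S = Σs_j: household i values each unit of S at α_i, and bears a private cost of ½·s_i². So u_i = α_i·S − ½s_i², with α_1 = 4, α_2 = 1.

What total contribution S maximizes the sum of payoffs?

Planner FOC: ∂(Σu_j)/∂s_i = (Σα_j) − s_i = 0, so s_i^SO = Σα_j = 5 for every i; S^SO = 10.

10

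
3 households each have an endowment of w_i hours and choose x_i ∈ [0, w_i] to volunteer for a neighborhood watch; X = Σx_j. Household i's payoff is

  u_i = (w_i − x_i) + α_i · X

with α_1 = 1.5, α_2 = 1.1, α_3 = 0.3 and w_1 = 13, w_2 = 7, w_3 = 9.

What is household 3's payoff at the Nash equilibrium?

15

∂u_i/∂x_i = α_i − 1, so household i contributes w_i if α_i > 1, else 0.
α_i > 1 for i ∈ {1, 2}; NE contributions (13, 7, 0), X = 20.
u_3 = (9 − 0) + 0.3·20 = 15.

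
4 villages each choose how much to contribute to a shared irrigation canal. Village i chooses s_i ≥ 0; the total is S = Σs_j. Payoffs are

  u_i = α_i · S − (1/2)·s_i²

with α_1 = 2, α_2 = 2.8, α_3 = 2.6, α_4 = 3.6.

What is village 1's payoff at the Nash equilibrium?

20

Village i's FOC: ∂u_i/∂s_i = α_i − s_i = 0, so s_i* = α_i.
NE contributions = (2, 2.8, 2.6, 3.6); S = 11.
u_1 = α_1·S − ½·(s_1)² = 2·11 − ½·2² = 20.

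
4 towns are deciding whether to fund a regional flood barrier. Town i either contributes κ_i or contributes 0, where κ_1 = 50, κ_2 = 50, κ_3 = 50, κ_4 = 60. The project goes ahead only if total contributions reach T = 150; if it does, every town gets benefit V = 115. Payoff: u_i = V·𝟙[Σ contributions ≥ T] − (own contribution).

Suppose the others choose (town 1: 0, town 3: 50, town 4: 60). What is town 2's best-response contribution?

50

Others' total = 110. Contributing 50 brings total to 160 ≥ 150: gain V − κ_2 = 65.
Best response: 50.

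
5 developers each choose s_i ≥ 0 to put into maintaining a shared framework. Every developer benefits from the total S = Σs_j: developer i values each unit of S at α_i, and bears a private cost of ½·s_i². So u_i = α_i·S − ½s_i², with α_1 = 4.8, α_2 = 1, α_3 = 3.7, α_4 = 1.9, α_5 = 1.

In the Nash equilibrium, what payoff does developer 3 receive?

Developer i's FOC: ∂u_i/∂s_i = α_i − s_i = 0, so s_i* = α_i.
NE contributions = (4.8, 1, 3.7, 1.9, 1); S = 12.4.
u_3 = α_3·S − ½·(s_3)² = 3.7·12.4 − ½·3.7² = 39.035.

39.035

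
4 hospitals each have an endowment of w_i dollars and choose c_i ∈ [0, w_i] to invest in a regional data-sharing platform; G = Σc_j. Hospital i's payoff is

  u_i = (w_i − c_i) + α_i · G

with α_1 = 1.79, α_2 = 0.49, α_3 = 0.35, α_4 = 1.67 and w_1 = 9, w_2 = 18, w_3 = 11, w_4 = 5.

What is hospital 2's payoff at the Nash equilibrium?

∂u_i/∂c_i = α_i − 1, so hospital i contributes w_i if α_i > 1, else 0.
α_i > 1 for i ∈ {1, 4}; NE contributions (9, 0, 0, 5), G = 14.
u_2 = (18 − 0) + 0.49·14 = 24.86.

24.86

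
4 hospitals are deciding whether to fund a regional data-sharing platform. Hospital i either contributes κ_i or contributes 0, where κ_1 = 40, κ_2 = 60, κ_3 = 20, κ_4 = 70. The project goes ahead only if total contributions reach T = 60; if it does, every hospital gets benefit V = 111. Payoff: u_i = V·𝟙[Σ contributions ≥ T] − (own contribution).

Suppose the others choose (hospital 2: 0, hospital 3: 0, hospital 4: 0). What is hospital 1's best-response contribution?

Others' total = 0. Even contributing 40 gives 40 < 60: no benefit either way.
Best response: 0.

0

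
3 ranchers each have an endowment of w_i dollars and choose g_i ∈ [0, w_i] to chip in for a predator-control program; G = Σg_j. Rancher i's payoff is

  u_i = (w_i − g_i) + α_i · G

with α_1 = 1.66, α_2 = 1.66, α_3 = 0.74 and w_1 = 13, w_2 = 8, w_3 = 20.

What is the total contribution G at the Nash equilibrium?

∂u_i/∂g_i = α_i − 1, so rancher i contributes w_i if α_i > 1, else 0.
α_i > 1 for i ∈ {1, 2}; NE contributions (13, 8, 0), G = 21.

21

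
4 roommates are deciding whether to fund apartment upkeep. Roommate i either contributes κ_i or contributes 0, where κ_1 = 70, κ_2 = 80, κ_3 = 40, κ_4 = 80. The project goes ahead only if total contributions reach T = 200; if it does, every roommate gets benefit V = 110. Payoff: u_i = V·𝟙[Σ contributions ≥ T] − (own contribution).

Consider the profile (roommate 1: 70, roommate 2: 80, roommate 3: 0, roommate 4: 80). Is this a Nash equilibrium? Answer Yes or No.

Total = 230 ≥ 200: provided.
Roommate 1 (pledges 70, payoff 40): dropping to 0 → total 160, payoff 0. No gain.
Roommate 2 (pledges 80, payoff 30): dropping to 0 → total 150, payoff 0. No gain.
Roommate 3 (pledges 0, payoff 110): pledging 40 → total 270, payoff 70. No gain.
Roommate 4 (pledges 80, payoff 30): dropping to 0 → total 150, payoff 0. No gain.

Yes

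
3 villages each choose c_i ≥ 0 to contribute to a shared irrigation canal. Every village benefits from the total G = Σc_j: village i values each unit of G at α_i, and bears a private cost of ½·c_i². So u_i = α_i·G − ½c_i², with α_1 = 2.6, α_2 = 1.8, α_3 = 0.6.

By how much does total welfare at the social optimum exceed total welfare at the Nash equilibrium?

17.68

Village i's FOC: ∂u_i/∂c_i = α_i − c_i = 0, so c_i* = α_i.
NE contributions = (2.6, 1.8, 0.6); G = 5.
W^NE = (Σα)·G − ½Σα_i² = 5² − ½·10.36 = 19.82.
Planner sets c_i = Σα_j = 5 for every i, so G^SO = 3·5 = 15.
W^SO = (Σα)·G^SO − ½·3·(Σα)² = (3/2)·5² = 37.5.
Deadweight loss = W^SO − W^NE = 17.68.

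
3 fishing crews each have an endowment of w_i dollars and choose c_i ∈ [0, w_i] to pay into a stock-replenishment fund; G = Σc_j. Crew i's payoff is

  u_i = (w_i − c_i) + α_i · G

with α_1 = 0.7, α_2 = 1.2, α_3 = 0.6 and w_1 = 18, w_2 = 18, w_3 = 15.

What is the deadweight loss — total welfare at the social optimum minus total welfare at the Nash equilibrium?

49.5

∂u_i/∂c_i = α_i − 1, so crew i contributes w_i if α_i > 1, else 0.
α_i > 1 for i ∈ {2}; NE contributions (0, 18, 0), G = 18.
W^NE = Σw_i − G^NE + (Σα_i)·G^NE = 51 + 1.5·18 = 78.
Planner: ∂(Σu_j)/∂c_i = Σα_j − 1 = 1.5 > 0, so everyone contributes w_i; G^SO = 51, W^SO = 51 + 1.5·51 = 127.5.
Deadweight loss = 49.5.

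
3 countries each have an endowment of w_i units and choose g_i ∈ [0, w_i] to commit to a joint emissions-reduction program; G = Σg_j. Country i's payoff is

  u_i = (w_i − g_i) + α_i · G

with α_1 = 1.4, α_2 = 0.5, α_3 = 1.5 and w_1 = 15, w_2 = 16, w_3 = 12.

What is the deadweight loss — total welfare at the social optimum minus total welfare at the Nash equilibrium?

∂u_i/∂g_i = α_i − 1, so country i contributes w_i if α_i > 1, else 0.
α_i > 1 for i ∈ {1, 3}; NE contributions (15, 0, 12), G = 27.
W^NE = Σw_i − G^NE + (Σα_i)·G^NE = 43 + 2.4·27 = 107.8.
Planner: ∂(Σu_j)/∂g_i = Σα_j − 1 = 2.4 > 0, so everyone contributes w_i; G^SO = 43, W^SO = 43 + 2.4·43 = 146.2.
Deadweight loss = 38.4.

38.4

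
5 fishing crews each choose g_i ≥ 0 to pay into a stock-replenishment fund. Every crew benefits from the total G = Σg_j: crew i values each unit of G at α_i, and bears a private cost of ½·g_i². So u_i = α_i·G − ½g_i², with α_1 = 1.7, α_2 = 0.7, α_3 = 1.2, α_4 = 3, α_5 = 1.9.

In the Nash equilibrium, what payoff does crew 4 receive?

21

Crew i's FOC: ∂u_i/∂g_i = α_i − g_i = 0, so g_i* = α_i.
NE contributions = (1.7, 0.7, 1.2, 3, 1.9); G = 8.5.
u_4 = α_4·G − ½·(g_4)² = 3·8.5 − ½·3² = 21.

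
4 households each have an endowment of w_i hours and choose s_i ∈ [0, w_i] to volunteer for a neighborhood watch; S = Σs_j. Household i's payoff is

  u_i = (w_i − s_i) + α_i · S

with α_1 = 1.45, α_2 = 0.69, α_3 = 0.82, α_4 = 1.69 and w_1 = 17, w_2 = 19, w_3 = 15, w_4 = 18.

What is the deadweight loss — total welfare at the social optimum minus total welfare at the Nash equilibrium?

∂u_i/∂s_i = α_i − 1, so household i contributes w_i if α_i > 1, else 0.
α_i > 1 for i ∈ {1, 4}; NE contributions (17, 0, 0, 18), S = 35.
W^NE = Σw_i − S^NE + (Σα_i)·S^NE = 69 + 3.65·35 = 196.75.
Planner: ∂(Σu_j)/∂s_i = Σα_j − 1 = 3.65 > 0, so everyone contributes w_i; S^SO = 69, W^SO = 69 + 3.65·69 = 320.85.
Deadweight loss = 124.1.

124.1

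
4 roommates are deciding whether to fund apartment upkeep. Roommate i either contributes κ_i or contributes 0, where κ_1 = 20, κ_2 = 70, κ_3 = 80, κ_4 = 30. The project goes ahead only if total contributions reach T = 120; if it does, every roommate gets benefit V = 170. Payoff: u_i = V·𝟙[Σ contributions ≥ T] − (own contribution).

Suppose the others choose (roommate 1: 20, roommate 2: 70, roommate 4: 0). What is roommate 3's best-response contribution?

Others' total = 90. Contributing 80 brings total to 170 ≥ 120: gain V − κ_3 = 90.
Best response: 80.

80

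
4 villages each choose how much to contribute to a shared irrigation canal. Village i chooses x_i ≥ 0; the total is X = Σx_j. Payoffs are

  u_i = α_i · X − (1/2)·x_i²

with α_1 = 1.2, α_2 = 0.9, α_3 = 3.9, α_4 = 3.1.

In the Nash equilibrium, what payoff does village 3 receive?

27.885

Village i's FOC: ∂u_i/∂x_i = α_i − x_i = 0, so x_i* = α_i.
NE contributions = (1.2, 0.9, 3.9, 3.1); X = 9.1.
u_3 = α_3·X − ½·(x_3)² = 3.9·9.1 − ½·3.9² = 27.885.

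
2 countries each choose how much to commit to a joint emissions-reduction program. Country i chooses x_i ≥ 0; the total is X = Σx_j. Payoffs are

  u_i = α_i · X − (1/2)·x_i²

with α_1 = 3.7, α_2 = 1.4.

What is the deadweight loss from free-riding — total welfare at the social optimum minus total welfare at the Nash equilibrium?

Country i's FOC: ∂u_i/∂x_i = α_i − x_i = 0, so x_i* = α_i.
NE contributions = (3.7, 1.4); X = 5.1.
W^NE = (Σα)·X − ½Σα_i² = 5.1² − ½·15.65 = 18.185.
Planner sets x_i = Σα_j = 5.1 for every i, so X^SO = 2·5.1 = 10.2.
W^SO = (Σα)·X^SO − ½·2·(Σα)² = (2/2)·5.1² = 26.01.
Deadweight loss = W^SO − W^NE = 7.825.

7.825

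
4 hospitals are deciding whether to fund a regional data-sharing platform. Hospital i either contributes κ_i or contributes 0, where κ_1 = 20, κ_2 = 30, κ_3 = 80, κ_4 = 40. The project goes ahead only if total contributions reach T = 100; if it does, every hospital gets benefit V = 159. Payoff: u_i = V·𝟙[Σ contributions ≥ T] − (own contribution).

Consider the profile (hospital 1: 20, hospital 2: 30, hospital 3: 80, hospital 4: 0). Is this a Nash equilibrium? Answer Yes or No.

No

Total = 130 ≥ 100: provided.
Hospital 1 (pledges 20, payoff 139): dropping to 0 → total 110, payoff 159. Profitable deviation.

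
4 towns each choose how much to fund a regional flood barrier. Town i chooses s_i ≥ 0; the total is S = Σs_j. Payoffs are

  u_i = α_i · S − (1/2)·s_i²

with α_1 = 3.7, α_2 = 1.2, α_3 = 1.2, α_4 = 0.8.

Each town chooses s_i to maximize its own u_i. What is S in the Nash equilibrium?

Town i's FOC: ∂u_i/∂s_i = α_i − s_i = 0, so s_i* = α_i.
NE contributions = (3.7, 1.2, 1.2, 0.8); S = 6.9.

6.9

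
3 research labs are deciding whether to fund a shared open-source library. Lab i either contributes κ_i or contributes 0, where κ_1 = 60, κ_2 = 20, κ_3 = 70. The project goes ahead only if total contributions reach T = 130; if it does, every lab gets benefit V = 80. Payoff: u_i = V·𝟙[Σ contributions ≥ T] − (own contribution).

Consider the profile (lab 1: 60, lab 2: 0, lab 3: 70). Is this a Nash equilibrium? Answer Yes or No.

Total = 130 ≥ 130: provided.
Lab 1 (pledges 60, payoff 20): dropping to 0 → total 70, payoff 0. No gain.
Lab 2 (pledges 0, payoff 80): pledging 20 → total 150, payoff 60. No gain.
Lab 3 (pledges 70, payoff 10): dropping to 0 → total 60, payoff 0. No gain.

Yes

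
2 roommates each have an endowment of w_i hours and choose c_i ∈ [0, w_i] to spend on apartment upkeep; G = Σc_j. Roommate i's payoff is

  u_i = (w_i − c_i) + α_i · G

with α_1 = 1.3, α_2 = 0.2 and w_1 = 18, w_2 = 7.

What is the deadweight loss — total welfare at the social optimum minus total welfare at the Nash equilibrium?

3.5

∂u_i/∂c_i = α_i − 1, so roommate i contributes w_i if α_i > 1, else 0.
α_i > 1 for i ∈ {1}; NE contributions (18, 0), G = 18.
W^NE = Σw_i − G^NE + (Σα_i)·G^NE = 25 + 0.5·18 = 34.
Planner: ∂(Σu_j)/∂c_i = Σα_j − 1 = 0.5 > 0, so everyone contributes w_i; G^SO = 25, W^SO = 25 + 0.5·25 = 37.5.
Deadweight loss = 3.5.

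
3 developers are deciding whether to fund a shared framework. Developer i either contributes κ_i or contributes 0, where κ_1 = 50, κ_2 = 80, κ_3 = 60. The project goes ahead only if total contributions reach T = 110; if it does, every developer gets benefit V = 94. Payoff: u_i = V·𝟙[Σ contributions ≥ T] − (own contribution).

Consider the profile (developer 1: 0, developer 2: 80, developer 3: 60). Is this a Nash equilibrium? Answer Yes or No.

Total = 140 ≥ 110: provided.
Developer 1 (pledges 0, payoff 94): pledging 50 → total 190, payoff 44. No gain.
Developer 2 (pledges 80, payoff 14): dropping to 0 → total 60, payoff 0. No gain.
Developer 3 (pledges 60, payoff 34): dropping to 0 → total 80, payoff 0. No gain.

Yes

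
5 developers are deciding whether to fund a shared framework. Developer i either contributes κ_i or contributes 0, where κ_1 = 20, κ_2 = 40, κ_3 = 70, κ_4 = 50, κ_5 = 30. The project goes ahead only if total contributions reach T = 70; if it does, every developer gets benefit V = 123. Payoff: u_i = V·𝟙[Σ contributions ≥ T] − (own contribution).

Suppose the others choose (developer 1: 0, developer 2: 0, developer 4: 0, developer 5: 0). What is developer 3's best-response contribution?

Others' total = 0. Contributing 70 brings total to 70 ≥ 70: gain V − κ_3 = 53.
Best response: 70.

70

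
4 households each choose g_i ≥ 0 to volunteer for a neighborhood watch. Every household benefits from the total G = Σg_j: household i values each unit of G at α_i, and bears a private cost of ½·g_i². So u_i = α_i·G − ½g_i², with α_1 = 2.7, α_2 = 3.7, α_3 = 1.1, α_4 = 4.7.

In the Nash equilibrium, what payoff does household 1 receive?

Household i's FOC: ∂u_i/∂g_i = α_i − g_i = 0, so g_i* = α_i.
NE contributions = (2.7, 3.7, 1.1, 4.7); G = 12.2.
u_1 = α_1·G − ½·(g_1)² = 2.7·12.2 − ½·2.7² = 29.295.

29.295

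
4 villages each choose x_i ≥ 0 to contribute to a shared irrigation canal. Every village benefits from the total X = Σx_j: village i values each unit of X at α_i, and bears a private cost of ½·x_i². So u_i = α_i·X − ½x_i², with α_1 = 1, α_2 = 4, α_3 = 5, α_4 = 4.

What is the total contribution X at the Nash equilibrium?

Village i's FOC: ∂u_i/∂x_i = α_i − x_i = 0, so x_i* = α_i.
NE contributions = (1, 4, 5, 4); X = 14.

14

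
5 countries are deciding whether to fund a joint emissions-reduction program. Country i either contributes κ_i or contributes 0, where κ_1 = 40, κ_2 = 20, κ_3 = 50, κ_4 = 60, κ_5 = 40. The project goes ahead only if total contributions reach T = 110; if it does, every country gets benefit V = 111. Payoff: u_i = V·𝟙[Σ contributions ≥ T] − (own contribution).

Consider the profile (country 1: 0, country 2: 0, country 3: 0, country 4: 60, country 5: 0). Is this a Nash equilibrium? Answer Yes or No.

Total = 60 < 110: not provided.
Country 1 (pledges 0, payoff 0): pledging 40 → total 100, payoff -40. No gain.
Country 2 (pledges 0, payoff 0): pledging 20 → total 80, payoff -20. No gain.
Country 3 (pledges 0, payoff 0): pledging 50 → total 110, payoff 61. Profitable deviation.

No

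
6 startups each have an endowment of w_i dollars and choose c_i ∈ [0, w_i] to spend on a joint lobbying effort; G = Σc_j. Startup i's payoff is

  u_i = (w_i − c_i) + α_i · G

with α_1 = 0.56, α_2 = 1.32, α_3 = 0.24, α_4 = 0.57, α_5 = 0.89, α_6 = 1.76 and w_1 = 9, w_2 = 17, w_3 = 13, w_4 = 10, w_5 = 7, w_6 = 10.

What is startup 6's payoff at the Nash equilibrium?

∂u_i/∂c_i = α_i − 1, so startup i contributes w_i if α_i > 1, else 0.
α_i > 1 for i ∈ {2, 6}; NE contributions (0, 17, 0, 0, 0, 10), G = 27.
u_6 = (10 − 10) + 1.76·27 = 47.52.

47.52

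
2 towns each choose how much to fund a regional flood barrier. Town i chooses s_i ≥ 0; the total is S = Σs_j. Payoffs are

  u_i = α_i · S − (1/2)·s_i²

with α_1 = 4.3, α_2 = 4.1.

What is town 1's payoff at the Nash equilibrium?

Town i's FOC: ∂u_i/∂s_i = α_i − s_i = 0, so s_i* = α_i.
NE contributions = (4.3, 4.1); S = 8.4.
u_1 = α_1·S − ½·(s_1)² = 4.3·8.4 − ½·4.3² = 26.875.

26.875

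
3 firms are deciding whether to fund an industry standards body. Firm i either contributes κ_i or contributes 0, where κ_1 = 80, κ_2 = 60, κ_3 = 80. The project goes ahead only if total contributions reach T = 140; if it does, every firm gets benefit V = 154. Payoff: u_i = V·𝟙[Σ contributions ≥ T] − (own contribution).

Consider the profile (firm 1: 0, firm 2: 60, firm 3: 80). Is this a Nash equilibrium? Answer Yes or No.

Total = 140 ≥ 140: provided.
Firm 1 (pledges 0, payoff 154): pledging 80 → total 220, payoff 74. No gain.
Firm 2 (pledges 60, payoff 94): dropping to 0 → total 80, payoff 0. No gain.
Firm 3 (pledges 80, payoff 74): dropping to 0 → total 60, payoff 0. No gain.

Yes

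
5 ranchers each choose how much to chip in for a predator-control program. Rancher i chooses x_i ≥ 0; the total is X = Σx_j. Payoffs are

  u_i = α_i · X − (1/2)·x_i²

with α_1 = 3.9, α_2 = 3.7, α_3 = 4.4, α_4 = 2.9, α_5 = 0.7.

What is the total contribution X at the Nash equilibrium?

Rancher i's FOC: ∂u_i/∂x_i = α_i − x_i = 0, so x_i* = α_i.
NE contributions = (3.9, 3.7, 4.4, 2.9, 0.7); X = 15.6.

15.6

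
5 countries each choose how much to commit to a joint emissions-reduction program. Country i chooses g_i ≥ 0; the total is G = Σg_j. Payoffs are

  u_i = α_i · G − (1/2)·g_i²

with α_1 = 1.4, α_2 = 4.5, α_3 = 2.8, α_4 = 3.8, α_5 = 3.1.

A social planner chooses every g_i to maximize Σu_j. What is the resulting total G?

Planner FOC: ∂(Σu_j)/∂g_i = (Σα_j) − g_i = 0, so g_i^SO = Σα_j = 15.6 for every i; G^SO = 78.

78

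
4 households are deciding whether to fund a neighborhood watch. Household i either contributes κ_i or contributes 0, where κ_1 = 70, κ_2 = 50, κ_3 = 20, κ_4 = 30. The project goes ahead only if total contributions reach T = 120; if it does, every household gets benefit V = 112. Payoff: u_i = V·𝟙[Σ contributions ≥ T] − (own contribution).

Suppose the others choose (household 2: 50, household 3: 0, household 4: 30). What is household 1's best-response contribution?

Others' total = 80. Contributing 70 brings total to 150 ≥ 120: gain V − κ_1 = 42.
Best response: 70.

70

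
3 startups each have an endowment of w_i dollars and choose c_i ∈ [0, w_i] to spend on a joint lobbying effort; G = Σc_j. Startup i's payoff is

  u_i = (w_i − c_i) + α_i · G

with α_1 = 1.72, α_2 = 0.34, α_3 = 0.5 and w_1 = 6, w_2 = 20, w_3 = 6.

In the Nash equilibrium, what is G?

∂u_i/∂c_i = α_i − 1, so startup i contributes w_i if α_i > 1, else 0.
α_i > 1 for i ∈ {1}; NE contributions (6, 0, 0), G = 6.

6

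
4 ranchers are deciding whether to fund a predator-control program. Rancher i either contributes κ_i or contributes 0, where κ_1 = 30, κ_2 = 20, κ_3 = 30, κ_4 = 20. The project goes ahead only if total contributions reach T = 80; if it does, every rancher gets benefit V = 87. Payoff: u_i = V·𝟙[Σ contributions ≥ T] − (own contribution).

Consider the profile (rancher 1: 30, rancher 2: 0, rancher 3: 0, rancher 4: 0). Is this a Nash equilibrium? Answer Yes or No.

No

Total = 30 < 80: not provided.
Rancher 1 (pledges 30, payoff -30): dropping to 0 → total 0, payoff 0. Profitable deviation.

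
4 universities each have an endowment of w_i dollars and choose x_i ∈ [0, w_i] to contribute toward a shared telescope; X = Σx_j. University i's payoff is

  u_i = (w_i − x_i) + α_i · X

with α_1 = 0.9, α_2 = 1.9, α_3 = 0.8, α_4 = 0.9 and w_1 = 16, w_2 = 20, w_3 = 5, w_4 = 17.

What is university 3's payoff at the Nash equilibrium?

21

∂u_i/∂x_i = α_i − 1, so university i contributes w_i if α_i > 1, else 0.
α_i > 1 for i ∈ {2}; NE contributions (0, 20, 0, 0), X = 20.
u_3 = (5 − 0) + 0.8·20 = 21.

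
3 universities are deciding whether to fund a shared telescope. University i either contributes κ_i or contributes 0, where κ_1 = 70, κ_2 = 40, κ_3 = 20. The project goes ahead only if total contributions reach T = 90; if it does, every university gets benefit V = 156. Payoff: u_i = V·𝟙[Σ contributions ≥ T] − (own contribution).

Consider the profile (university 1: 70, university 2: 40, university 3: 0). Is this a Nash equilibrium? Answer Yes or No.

Yes

Total = 110 ≥ 90: provided.
University 1 (pledges 70, payoff 86): dropping to 0 → total 40, payoff 0. No gain.
University 2 (pledges 40, payoff 116): dropping to 0 → total 70, payoff 0. No gain.
University 3 (pledges 0, payoff 156): pledging 20 → total 130, payoff 136. No gain.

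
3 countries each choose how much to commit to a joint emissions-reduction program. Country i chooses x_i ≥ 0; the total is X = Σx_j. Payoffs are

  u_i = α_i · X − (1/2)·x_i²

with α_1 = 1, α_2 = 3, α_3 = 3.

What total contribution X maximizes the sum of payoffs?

Planner FOC: ∂(Σu_j)/∂x_i = (Σα_j) − x_i = 0, so x_i^SO = Σα_j = 7 for every i; X^SO = 21.

21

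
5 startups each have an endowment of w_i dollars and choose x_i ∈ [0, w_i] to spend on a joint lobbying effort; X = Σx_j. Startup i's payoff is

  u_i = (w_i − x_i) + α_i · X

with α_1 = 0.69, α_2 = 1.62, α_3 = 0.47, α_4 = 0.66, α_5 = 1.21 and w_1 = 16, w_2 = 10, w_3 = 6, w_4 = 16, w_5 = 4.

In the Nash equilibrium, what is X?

∂u_i/∂x_i = α_i − 1, so startup i contributes w_i if α_i > 1, else 0.
α_i > 1 for i ∈ {2, 5}; NE contributions (0, 10, 0, 0, 4), X = 14.

14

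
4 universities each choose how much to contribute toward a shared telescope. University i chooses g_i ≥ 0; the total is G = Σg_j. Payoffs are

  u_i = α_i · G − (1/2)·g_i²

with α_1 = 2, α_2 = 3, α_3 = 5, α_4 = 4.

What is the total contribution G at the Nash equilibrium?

University i's FOC: ∂u_i/∂g_i = α_i − g_i = 0, so g_i* = α_i.
NE contributions = (2, 3, 5, 4); G = 14.

14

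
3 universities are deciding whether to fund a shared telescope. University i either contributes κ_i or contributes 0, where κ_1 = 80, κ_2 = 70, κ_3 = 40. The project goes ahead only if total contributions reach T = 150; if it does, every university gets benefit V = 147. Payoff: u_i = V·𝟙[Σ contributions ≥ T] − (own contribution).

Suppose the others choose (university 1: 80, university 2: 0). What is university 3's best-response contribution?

Others' total = 80. Even contributing 40 gives 120 < 150: no benefit either way.
Best response: 0.

0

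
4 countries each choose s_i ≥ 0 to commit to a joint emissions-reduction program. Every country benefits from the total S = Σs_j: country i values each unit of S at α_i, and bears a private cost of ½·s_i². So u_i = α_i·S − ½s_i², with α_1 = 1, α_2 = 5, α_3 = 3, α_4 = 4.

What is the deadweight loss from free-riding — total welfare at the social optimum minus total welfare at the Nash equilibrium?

Country i's FOC: ∂u_i/∂s_i = α_i − s_i = 0, so s_i* = α_i.
NE contributions = (1, 5, 3, 4); S = 13.
W^NE = (Σα)·S − ½Σα_i² = 13² − ½·51 = 143.5.
Planner sets s_i = Σα_j = 13 for every i, so S^SO = 4·13 = 52.
W^SO = (Σα)·S^SO − ½·4·(Σα)² = (4/2)·13² = 338.
Deadweight loss = W^SO − W^NE = 194.5.

194.5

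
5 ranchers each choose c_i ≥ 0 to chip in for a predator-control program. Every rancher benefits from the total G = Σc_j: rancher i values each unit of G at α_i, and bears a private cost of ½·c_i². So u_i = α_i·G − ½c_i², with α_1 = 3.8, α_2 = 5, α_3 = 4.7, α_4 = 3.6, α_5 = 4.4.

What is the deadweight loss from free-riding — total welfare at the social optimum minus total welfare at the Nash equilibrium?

Rancher i's FOC: ∂u_i/∂c_i = α_i − c_i = 0, so c_i* = α_i.
NE contributions = (3.8, 5, 4.7, 3.6, 4.4); G = 21.5.
W^NE = (Σα)·G − ½Σα_i² = 21.5² − ½·93.85 = 415.325.
Planner sets c_i = Σα_j = 21.5 for every i, so G^SO = 5·21.5 = 107.5.
W^SO = (Σα)·G^SO − ½·5·(Σα)² = (5/2)·21.5² = 1155.625.
Deadweight loss = W^SO − W^NE = 740.3.

740.3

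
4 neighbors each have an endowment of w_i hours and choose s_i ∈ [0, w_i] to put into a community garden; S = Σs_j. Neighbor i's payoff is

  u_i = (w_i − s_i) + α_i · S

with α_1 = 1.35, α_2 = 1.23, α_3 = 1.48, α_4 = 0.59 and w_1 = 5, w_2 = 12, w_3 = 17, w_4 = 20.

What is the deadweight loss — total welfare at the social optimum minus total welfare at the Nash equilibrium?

∂u_i/∂s_i = α_i − 1, so neighbor i contributes w_i if α_i > 1, else 0.
α_i > 1 for i ∈ {1, 2, 3}; NE contributions (5, 12, 17, 0), S = 34.
W^NE = Σw_i − S^NE + (Σα_i)·S^NE = 54 + 3.65·34 = 178.1.
Planner: ∂(Σu_j)/∂s_i = Σα_j − 1 = 3.65 > 0, so everyone contributes w_i; S^SO = 54, W^SO = 54 + 3.65·54 = 251.1.
Deadweight loss = 73.

73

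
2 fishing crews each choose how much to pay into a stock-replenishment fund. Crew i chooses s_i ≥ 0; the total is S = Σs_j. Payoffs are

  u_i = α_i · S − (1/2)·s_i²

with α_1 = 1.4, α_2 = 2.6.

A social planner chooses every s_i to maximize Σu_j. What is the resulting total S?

8

Planner FOC: ∂(Σu_j)/∂s_i = (Σα_j) − s_i = 0, so s_i^SO = Σα_j = 4 for every i; S^SO = 8.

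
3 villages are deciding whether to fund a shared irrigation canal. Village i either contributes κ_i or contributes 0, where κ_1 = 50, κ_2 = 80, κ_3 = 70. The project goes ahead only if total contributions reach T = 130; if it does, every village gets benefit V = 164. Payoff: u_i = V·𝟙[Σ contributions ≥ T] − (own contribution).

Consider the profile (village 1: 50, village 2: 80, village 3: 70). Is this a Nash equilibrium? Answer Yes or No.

No

Total = 200 ≥ 130: provided.
Village 1 (pledges 50, payoff 114): dropping to 0 → total 150, payoff 164. Profitable deviation.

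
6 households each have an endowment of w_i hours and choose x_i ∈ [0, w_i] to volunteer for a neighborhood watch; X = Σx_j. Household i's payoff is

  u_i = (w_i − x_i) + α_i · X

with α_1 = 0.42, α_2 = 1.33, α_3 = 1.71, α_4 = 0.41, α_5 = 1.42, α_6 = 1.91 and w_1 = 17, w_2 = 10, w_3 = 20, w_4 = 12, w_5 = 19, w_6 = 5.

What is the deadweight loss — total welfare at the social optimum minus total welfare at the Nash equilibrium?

179.8

∂u_i/∂x_i = α_i − 1, so household i contributes w_i if α_i > 1, else 0.
α_i > 1 for i ∈ {2, 3, 5, 6}; NE contributions (0, 10, 20, 0, 19, 5), X = 54.
W^NE = Σw_i − X^NE + (Σα_i)·X^NE = 83 + 6.2·54 = 417.8.
Planner: ∂(Σu_j)/∂x_i = Σα_j − 1 = 6.2 > 0, so everyone contributes w_i; X^SO = 83, W^SO = 83 + 6.2·83 = 597.6.
Deadweight loss = 179.8.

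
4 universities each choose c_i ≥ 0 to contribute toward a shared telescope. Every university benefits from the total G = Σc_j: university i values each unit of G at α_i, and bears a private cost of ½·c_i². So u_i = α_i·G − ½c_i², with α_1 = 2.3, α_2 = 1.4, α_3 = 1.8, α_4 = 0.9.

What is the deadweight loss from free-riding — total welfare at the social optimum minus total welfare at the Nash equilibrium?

University i's FOC: ∂u_i/∂c_i = α_i − c_i = 0, so c_i* = α_i.
NE contributions = (2.3, 1.4, 1.8, 0.9); G = 6.4.
W^NE = (Σα)·G − ½Σα_i² = 6.4² − ½·11.3 = 35.31.
Planner sets c_i = Σα_j = 6.4 for every i, so G^SO = 4·6.4 = 25.6.
W^SO = (Σα)·G^SO − ½·4·(Σα)² = (4/2)·6.4² = 81.92.
Deadweight loss = W^SO − W^NE = 46.61.

46.61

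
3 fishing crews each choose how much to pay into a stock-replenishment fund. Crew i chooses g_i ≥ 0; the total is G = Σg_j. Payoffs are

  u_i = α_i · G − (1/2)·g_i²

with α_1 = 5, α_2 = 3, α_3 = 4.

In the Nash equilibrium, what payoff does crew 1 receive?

47.5

Crew i's FOC: ∂u_i/∂g_i = α_i − g_i = 0, so g_i* = α_i.
NE contributions = (5, 3, 4); G = 12.
u_1 = α_1·G − ½·(g_1)² = 5·12 − ½·5² = 47.5.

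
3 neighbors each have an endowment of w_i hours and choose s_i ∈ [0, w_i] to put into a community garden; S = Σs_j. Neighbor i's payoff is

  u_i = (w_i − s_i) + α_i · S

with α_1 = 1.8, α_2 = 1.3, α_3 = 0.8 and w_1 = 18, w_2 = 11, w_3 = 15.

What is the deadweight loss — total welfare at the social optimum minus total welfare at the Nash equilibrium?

43.5

∂u_i/∂s_i = α_i − 1, so neighbor i contributes w_i if α_i > 1, else 0.
α_i > 1 for i ∈ {1, 2}; NE contributions (18, 11, 0), S = 29.
W^NE = Σw_i − S^NE + (Σα_i)·S^NE = 44 + 2.9·29 = 128.1.
Planner: ∂(Σu_j)/∂s_i = Σα_j − 1 = 2.9 > 0, so everyone contributes w_i; S^SO = 44, W^SO = 44 + 2.9·44 = 171.6.
Deadweight loss = 43.5.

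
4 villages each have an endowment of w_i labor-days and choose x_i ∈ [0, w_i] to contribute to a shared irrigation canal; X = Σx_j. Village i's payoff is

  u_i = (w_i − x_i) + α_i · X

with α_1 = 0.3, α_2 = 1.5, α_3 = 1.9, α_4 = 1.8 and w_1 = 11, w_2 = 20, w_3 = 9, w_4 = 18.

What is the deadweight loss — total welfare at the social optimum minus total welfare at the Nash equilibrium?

49.5

∂u_i/∂x_i = α_i − 1, so village i contributes w_i if α_i > 1, else 0.
α_i > 1 for i ∈ {2, 3, 4}; NE contributions (0, 20, 9, 18), X = 47.
W^NE = Σw_i − X^NE + (Σα_i)·X^NE = 58 + 4.5·47 = 269.5.
Planner: ∂(Σu_j)/∂x_i = Σα_j − 1 = 4.5 > 0, so everyone contributes w_i; X^SO = 58, W^SO = 58 + 4.5·58 = 319.
Deadweight loss = 49.5.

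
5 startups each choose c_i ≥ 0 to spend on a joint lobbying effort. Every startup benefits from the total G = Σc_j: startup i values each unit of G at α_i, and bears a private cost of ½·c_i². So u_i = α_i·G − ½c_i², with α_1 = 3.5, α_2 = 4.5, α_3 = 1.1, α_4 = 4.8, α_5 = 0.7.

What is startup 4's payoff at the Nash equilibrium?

58.56

Startup i's FOC: ∂u_i/∂c_i = α_i − c_i = 0, so c_i* = α_i.
NE contributions = (3.5, 4.5, 1.1, 4.8, 0.7); G = 14.6.
u_4 = α_4·G − ½·(c_4)² = 4.8·14.6 − ½·4.8² = 58.56.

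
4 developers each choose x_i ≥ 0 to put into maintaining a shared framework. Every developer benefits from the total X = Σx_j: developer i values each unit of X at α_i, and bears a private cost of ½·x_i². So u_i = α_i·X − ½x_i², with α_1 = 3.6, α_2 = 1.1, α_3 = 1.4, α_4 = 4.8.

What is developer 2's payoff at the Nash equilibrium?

Developer i's FOC: ∂u_i/∂x_i = α_i − x_i = 0, so x_i* = α_i.
NE contributions = (3.6, 1.1, 1.4, 4.8); X = 10.9.
u_2 = α_2·X − ½·(x_2)² = 1.1·10.9 − ½·1.1² = 11.385.

11.385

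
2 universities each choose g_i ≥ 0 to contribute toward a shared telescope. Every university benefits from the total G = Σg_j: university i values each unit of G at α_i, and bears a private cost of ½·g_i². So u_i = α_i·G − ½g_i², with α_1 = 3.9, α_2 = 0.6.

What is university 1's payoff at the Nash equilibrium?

9.945

University i's FOC: ∂u_i/∂g_i = α_i − g_i = 0, so g_i* = α_i.
NE contributions = (3.9, 0.6); G = 4.5.
u_1 = α_1·G − ½·(g_1)² = 3.9·4.5 − ½·3.9² = 9.945.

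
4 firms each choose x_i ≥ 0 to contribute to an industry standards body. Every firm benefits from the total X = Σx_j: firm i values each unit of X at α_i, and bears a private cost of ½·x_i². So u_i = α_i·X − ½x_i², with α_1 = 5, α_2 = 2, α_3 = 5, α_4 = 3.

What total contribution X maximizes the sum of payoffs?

Planner FOC: ∂(Σu_j)/∂x_i = (Σα_j) − x_i = 0, so x_i^SO = Σα_j = 15 for every i; X^SO = 60.

60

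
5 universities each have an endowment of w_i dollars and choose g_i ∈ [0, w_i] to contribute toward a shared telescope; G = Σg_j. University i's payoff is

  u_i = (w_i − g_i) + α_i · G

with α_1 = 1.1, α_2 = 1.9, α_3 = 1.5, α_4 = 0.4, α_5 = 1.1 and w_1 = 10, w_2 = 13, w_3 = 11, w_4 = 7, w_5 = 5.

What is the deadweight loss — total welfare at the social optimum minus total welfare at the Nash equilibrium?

35

∂u_i/∂g_i = α_i − 1, so university i contributes w_i if α_i > 1, else 0.
α_i > 1 for i ∈ {1, 2, 3, 5}; NE contributions (10, 13, 11, 0, 5), G = 39.
W^NE = Σw_i − G^NE + (Σα_i)·G^NE = 46 + 5·39 = 241.
Planner: ∂(Σu_j)/∂g_i = Σα_j − 1 = 5 > 0, so everyone contributes w_i; G^SO = 46, W^SO = 46 + 5·46 = 276.
Deadweight loss = 35.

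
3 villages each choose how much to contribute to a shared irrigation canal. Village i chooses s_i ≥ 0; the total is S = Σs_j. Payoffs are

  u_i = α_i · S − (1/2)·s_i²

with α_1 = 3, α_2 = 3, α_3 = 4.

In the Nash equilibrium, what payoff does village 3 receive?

32

Village i's FOC: ∂u_i/∂s_i = α_i − s_i = 0, so s_i* = α_i.
NE contributions = (3, 3, 4); S = 10.
u_3 = α_3·S − ½·(s_3)² = 4·10 − ½·4² = 32.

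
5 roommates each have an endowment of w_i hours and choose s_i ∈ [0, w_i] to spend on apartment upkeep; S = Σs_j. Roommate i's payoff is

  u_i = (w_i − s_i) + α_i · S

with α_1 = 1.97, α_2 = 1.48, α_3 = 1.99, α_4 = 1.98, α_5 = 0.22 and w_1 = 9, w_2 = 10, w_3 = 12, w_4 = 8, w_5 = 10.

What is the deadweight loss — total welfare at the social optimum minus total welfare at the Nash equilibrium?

66.4

∂u_i/∂s_i = α_i − 1, so roommate i contributes w_i if α_i > 1, else 0.
α_i > 1 for i ∈ {1, 2, 3, 4}; NE contributions (9, 10, 12, 8, 0), S = 39.
W^NE = Σw_i − S^NE + (Σα_i)·S^NE = 49 + 6.64·39 = 307.96.
Planner: ∂(Σu_j)/∂s_i = Σα_j − 1 = 6.64 > 0, so everyone contributes w_i; S^SO = 49, W^SO = 49 + 6.64·49 = 374.36.
Deadweight loss = 66.4.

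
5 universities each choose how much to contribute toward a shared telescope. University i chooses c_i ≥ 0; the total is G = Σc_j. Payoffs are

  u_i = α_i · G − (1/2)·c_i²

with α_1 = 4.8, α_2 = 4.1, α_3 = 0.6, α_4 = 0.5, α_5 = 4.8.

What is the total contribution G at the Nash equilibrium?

14.8

University i's FOC: ∂u_i/∂c_i = α_i − c_i = 0, so c_i* = α_i.
NE contributions = (4.8, 4.1, 0.6, 0.5, 4.8); G = 14.8.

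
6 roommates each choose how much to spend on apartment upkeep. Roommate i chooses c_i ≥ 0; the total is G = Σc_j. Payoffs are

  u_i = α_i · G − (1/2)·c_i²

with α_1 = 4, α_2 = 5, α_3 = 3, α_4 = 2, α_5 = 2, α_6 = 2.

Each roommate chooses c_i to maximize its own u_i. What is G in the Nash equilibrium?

18

Roommate i's FOC: ∂u_i/∂c_i = α_i − c_i = 0, so c_i* = α_i.
NE contributions = (4, 5, 3, 2, 2, 2); G = 18.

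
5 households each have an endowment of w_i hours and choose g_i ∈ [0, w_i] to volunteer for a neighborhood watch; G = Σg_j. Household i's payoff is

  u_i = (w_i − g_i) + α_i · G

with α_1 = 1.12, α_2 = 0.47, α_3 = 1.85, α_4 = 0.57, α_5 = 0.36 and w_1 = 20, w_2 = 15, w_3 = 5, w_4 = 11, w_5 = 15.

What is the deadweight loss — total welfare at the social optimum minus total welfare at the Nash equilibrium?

∂u_i/∂g_i = α_i − 1, so household i contributes w_i if α_i > 1, else 0.
α_i > 1 for i ∈ {1, 3}; NE contributions (20, 0, 5, 0, 0), G = 25.
W^NE = Σw_i − G^NE + (Σα_i)·G^NE = 66 + 3.37·25 = 150.25.
Planner: ∂(Σu_j)/∂g_i = Σα_j − 1 = 3.37 > 0, so everyone contributes w_i; G^SO = 66, W^SO = 66 + 3.37·66 = 288.42.
Deadweight loss = 138.17.

138.17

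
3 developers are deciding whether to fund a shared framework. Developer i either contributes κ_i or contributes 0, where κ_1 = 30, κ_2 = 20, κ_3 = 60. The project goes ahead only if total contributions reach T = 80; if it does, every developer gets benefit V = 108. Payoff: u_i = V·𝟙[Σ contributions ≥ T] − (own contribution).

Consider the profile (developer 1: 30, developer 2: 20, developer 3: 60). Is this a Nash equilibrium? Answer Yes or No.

Total = 110 ≥ 80: provided.
Developer 1 (pledges 30, payoff 78): dropping to 0 → total 80, payoff 108. Profitable deviation.

No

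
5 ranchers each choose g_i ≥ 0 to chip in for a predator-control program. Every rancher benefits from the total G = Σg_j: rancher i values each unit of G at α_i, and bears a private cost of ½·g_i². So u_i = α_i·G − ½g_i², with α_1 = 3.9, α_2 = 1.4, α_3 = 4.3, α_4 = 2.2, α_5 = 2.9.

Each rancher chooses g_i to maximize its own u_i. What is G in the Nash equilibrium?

14.7

Rancher i's FOC: ∂u_i/∂g_i = α_i − g_i = 0, so g_i* = α_i.
NE contributions = (3.9, 1.4, 4.3, 2.2, 2.9); G = 14.7.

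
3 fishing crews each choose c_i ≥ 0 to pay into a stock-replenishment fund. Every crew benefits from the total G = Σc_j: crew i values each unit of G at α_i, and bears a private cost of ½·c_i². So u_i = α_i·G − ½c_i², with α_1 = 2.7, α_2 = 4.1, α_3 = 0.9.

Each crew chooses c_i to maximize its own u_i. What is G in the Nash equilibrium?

Crew i's FOC: ∂u_i/∂c_i = α_i − c_i = 0, so c_i* = α_i.
NE contributions = (2.7, 4.1, 0.9); G = 7.7.

7.7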